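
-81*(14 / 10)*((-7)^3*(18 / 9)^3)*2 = 3111696 / 5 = 622339.20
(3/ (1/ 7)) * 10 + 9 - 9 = 210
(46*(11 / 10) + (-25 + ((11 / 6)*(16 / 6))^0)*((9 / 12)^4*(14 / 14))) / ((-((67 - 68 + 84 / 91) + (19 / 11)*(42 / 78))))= -983983 / 19520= -50.41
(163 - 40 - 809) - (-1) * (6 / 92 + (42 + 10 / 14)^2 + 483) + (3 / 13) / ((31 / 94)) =1473613121 / 908362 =1622.28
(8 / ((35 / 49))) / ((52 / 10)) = 28 / 13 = 2.15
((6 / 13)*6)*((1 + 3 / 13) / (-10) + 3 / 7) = 5004 / 5915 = 0.85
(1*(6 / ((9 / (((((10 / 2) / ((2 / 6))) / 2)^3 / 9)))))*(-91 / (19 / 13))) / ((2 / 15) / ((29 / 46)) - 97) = 64325625 / 3199828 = 20.10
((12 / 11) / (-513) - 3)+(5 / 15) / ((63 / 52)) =-107719 / 39501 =-2.73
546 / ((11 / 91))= 49686 / 11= 4516.91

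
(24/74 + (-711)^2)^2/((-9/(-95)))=3692865618286055/1369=2697491320880.98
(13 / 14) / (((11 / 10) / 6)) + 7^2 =4163 / 77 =54.06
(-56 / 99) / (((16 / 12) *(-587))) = 14 / 19371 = 0.00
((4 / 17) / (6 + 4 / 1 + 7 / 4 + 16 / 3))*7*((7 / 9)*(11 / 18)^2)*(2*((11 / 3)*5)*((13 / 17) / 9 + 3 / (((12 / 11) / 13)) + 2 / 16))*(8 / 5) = 59.08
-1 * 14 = -14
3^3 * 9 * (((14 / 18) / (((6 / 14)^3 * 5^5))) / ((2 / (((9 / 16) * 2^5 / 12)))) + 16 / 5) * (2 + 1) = 29181609 / 12500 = 2334.53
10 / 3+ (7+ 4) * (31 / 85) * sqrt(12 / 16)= 10 / 3+ 341 * sqrt(3) / 170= 6.81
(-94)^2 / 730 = 4418 / 365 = 12.10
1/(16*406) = 0.00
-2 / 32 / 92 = -1 / 1472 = -0.00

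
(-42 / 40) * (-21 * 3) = 1323 / 20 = 66.15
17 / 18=0.94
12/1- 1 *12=0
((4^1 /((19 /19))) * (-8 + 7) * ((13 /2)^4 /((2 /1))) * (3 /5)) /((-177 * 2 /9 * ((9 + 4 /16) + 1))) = 257049 /48380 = 5.31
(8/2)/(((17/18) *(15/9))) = 216/85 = 2.54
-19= -19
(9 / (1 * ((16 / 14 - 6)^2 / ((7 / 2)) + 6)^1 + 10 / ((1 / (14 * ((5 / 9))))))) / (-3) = -9261 / 279430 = -0.03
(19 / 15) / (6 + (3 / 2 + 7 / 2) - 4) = 19 / 105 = 0.18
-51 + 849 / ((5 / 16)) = 13329 / 5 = 2665.80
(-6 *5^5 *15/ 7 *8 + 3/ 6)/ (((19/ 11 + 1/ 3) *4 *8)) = -148499769/ 30464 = -4874.60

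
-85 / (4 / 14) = -595 / 2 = -297.50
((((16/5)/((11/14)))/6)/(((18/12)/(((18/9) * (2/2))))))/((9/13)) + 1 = 10279/4455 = 2.31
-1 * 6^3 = -216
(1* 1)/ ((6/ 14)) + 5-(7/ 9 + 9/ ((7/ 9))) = -316/ 63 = -5.02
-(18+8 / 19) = -350 / 19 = -18.42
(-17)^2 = 289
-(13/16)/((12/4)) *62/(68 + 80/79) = -31837/130848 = -0.24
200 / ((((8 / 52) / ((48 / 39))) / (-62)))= -99200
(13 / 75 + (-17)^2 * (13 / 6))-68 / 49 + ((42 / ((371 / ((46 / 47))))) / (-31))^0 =1533583 / 2450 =625.95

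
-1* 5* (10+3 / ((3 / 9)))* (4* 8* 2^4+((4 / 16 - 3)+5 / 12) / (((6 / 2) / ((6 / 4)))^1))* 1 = -291175 / 6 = -48529.17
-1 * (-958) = 958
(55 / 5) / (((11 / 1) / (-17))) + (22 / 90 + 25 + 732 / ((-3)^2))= 4031 / 45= 89.58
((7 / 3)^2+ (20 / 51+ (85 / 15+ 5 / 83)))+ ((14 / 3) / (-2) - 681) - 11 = -8670494 / 12699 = -682.77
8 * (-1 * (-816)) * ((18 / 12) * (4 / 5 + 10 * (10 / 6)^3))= 461166.93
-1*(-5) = 5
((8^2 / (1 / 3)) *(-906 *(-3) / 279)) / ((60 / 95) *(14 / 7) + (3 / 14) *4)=1285312 / 1457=882.16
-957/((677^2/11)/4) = -42108/458329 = -0.09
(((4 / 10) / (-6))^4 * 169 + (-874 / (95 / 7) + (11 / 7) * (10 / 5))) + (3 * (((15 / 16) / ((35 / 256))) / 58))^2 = -127525591679 / 2086205625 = -61.13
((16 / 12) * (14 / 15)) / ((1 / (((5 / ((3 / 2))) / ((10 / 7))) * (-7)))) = -2744 / 135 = -20.33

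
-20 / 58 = -10 / 29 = -0.34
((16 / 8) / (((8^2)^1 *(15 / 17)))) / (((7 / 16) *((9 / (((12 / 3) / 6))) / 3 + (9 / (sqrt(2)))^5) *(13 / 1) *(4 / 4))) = -136 / 528828869205 + 8262 *sqrt(2) / 19586254415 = 0.00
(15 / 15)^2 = 1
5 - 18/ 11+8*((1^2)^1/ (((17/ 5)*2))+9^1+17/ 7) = 125623/ 1309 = 95.97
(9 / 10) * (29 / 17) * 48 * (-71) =-444744 / 85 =-5232.28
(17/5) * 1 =17/5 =3.40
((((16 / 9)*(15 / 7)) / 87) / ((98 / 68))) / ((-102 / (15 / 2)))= -200 / 89523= -0.00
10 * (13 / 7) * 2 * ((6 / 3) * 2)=1040 / 7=148.57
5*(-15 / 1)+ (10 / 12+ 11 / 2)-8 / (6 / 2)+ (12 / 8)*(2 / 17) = -3629 / 51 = -71.16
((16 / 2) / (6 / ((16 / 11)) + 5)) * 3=192 / 73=2.63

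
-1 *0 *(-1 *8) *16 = 0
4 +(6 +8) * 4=60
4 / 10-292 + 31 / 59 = -85867 / 295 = -291.07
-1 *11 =-11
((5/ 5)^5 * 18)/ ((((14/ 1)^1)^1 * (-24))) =-3/ 56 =-0.05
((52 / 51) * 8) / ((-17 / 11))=-4576 / 867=-5.28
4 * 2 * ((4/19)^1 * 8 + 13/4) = 750/19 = 39.47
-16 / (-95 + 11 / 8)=128 / 749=0.17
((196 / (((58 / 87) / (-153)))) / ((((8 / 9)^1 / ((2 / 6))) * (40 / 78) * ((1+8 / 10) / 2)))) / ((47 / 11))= -3216213 / 376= -8553.76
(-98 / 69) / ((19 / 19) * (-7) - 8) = 98 / 1035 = 0.09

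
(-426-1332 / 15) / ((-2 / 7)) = 9009 / 5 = 1801.80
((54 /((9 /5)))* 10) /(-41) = -300 /41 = -7.32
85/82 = 1.04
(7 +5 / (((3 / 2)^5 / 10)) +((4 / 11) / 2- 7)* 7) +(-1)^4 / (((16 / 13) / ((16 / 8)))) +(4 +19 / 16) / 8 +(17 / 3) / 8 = -10661597 / 342144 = -31.16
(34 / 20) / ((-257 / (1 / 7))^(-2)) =55018817 / 10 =5501881.70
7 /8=0.88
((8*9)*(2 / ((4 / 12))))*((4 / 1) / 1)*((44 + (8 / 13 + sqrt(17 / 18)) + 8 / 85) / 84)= 24*sqrt(34) / 7 + 7114176 / 7735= 939.73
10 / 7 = 1.43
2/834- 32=-13343/417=-32.00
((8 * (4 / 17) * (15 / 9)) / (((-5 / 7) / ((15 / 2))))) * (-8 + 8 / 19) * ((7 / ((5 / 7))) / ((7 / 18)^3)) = 13436928 / 323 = 41600.40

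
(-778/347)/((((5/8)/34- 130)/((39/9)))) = 2751008/36804555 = 0.07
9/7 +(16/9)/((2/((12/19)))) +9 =4328/399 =10.85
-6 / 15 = -2 / 5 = -0.40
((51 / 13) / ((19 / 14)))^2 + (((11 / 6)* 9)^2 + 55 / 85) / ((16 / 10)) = 5938049089 / 33188896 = 178.92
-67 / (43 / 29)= -1943 / 43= -45.19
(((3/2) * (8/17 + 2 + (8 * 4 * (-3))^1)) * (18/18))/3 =-795/17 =-46.76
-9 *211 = -1899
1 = 1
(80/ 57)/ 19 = 80/ 1083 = 0.07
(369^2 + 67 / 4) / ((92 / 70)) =19064885 / 184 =103613.51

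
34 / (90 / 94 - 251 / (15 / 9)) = -3995 / 17583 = -0.23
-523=-523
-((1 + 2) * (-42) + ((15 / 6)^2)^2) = 1391 / 16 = 86.94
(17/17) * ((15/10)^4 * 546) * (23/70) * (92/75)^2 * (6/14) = 12811851/21875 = 585.68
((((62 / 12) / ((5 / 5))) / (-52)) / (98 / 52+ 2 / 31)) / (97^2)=-961 / 177378468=-0.00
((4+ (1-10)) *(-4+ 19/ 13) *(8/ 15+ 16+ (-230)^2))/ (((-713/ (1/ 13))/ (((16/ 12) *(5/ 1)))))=-174624560/ 361491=-483.07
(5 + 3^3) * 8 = 256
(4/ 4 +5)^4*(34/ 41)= 44064/ 41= 1074.73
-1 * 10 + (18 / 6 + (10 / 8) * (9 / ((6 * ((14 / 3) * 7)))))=-6.94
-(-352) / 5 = 352 / 5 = 70.40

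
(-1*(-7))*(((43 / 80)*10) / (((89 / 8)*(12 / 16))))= 1204 / 267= 4.51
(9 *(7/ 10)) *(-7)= -441/ 10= -44.10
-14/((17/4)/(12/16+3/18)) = -154/51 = -3.02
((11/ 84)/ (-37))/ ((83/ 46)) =-253/ 128982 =-0.00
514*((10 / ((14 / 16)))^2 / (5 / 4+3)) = 13158400 / 833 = 15796.40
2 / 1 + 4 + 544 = 550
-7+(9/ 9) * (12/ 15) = -31/ 5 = -6.20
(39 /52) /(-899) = -3 /3596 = -0.00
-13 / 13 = -1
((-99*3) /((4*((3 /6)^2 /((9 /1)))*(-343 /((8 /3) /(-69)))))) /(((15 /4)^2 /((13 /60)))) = -4576 /986125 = -0.00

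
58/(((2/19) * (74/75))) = 41325/74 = 558.45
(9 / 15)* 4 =12 / 5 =2.40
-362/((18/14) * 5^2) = -2534/225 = -11.26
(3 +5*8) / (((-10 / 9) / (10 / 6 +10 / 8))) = -112.88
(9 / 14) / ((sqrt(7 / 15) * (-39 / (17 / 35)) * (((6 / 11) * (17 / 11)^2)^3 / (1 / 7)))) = -2357947691 * sqrt(105) / 31908957509520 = -0.00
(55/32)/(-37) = -55/1184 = -0.05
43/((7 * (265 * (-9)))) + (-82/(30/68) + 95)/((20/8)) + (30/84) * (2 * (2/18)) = -36.27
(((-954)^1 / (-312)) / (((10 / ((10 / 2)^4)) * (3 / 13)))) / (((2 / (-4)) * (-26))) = 6625 / 104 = 63.70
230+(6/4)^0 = 231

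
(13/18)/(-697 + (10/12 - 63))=-13/13665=-0.00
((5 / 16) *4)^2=25 / 16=1.56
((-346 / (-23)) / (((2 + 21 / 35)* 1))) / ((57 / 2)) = 3460 / 17043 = 0.20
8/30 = 4/15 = 0.27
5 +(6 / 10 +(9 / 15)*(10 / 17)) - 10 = -344 / 85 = -4.05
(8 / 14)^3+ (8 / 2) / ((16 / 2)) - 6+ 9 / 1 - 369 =-365.31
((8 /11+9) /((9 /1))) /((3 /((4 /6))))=214 /891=0.24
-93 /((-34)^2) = -93 /1156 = -0.08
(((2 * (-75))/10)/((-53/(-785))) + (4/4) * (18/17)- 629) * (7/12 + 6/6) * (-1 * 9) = 21829575/1802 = 12114.08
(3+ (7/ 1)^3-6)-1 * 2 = 338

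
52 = 52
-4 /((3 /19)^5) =-9904396 /243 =-40758.83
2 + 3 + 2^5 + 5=42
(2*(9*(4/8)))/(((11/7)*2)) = 63/22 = 2.86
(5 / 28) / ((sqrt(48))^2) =5 / 1344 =0.00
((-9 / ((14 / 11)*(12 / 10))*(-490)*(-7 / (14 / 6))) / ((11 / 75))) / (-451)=118125 / 902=130.96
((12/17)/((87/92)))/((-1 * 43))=-368/21199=-0.02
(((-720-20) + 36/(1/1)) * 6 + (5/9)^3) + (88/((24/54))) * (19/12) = -5701259/1458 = -3910.33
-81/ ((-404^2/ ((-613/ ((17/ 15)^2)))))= -11171925/ 47169424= -0.24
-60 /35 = -12 /7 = -1.71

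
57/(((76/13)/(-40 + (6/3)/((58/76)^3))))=-8441706/24389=-346.13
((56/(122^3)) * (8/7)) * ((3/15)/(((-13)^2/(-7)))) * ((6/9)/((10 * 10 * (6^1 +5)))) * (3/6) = -14/158234129625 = -0.00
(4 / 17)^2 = 16 / 289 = 0.06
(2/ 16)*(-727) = -727/ 8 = -90.88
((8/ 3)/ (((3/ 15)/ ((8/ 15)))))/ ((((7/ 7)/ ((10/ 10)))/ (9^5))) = 419904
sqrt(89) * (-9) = -9 * sqrt(89) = -84.91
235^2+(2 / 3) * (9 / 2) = 55228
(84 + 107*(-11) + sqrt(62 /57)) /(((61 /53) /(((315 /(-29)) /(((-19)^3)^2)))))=0.00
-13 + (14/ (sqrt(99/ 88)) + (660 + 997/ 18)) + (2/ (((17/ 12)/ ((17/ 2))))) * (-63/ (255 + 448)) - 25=28 * sqrt(2)/ 3 + 8558071/ 12654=689.51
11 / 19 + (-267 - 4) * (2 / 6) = -5116 / 57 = -89.75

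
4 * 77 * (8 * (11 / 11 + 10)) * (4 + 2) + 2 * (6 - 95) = 162446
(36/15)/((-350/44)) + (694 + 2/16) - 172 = 3652763/7000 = 521.82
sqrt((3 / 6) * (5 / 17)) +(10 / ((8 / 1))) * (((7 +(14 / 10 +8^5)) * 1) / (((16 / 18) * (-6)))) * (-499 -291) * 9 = sqrt(170) / 34 +873900765 / 16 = 54618798.20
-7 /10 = -0.70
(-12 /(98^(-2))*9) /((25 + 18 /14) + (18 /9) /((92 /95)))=-111329568 /3043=-36585.46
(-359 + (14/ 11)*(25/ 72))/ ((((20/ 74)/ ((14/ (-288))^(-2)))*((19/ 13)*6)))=-3278242032/ 51205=-64021.91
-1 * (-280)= 280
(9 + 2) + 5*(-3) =-4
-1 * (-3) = 3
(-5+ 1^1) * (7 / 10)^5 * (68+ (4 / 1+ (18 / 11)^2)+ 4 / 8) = -305769751 / 6050000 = -50.54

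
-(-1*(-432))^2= -186624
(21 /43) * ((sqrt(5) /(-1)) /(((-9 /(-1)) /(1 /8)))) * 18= -21 * sqrt(5) /172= -0.27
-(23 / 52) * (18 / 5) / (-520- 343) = 207 / 112190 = 0.00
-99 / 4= -24.75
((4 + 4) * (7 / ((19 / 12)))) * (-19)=-672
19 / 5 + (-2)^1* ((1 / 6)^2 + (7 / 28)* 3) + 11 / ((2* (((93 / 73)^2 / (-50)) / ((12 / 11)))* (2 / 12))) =-47863939 / 43245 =-1106.81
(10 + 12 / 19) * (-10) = -106.32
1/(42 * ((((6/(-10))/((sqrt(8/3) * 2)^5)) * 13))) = -1.13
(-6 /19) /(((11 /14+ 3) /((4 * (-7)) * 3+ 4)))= 6.67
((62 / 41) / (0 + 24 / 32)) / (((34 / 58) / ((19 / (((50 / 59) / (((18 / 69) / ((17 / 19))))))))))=153182408 / 6813175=22.48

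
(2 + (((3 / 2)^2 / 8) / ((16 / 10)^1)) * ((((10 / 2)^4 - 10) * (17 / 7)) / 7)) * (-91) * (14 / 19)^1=-2648.98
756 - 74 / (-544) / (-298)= 61278299 / 81056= 756.00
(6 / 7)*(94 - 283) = -162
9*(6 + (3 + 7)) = 144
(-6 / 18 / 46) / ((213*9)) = -1 / 264546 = -0.00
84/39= 28/13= 2.15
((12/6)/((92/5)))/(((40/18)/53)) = 477/184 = 2.59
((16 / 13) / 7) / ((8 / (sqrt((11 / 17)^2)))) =0.01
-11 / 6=-1.83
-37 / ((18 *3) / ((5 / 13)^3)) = -4625 / 118638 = -0.04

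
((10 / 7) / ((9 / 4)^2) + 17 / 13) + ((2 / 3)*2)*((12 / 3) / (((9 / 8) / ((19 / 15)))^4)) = 921370925221 / 90677120625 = 10.16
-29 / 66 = -0.44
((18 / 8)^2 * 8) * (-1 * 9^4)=-531441 / 2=-265720.50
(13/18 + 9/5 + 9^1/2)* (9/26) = 158/65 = 2.43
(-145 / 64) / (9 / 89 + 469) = -2581 / 534400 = -0.00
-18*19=-342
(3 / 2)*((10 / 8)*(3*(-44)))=-495 / 2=-247.50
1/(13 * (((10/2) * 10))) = 1/650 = 0.00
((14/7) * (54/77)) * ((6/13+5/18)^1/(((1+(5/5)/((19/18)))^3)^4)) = 2297420885990675118/6589534957845875316281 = 0.00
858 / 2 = 429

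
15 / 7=2.14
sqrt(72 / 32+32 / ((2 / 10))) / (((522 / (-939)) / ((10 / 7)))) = -1565*sqrt(649) / 1218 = -32.73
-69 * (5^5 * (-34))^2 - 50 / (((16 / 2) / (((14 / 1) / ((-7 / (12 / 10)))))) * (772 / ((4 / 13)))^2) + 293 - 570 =-4903523838501549922 / 6295081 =-778945312777.00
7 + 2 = 9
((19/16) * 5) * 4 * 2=95/2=47.50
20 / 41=0.49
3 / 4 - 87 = -345 / 4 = -86.25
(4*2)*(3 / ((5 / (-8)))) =-192 / 5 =-38.40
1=1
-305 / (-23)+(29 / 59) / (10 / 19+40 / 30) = 13.53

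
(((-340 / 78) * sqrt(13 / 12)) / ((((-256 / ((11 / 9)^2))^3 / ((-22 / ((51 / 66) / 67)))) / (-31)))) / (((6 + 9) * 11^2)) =3679532197 * sqrt(39) / 782387814334464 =0.00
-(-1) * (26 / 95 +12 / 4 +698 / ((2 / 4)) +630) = 192781 / 95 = 2029.27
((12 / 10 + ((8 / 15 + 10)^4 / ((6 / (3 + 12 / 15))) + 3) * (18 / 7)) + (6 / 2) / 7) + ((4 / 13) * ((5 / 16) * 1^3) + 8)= 20065.40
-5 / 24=-0.21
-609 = -609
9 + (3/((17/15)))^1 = 198/17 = 11.65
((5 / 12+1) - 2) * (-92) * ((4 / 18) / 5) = 322 / 135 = 2.39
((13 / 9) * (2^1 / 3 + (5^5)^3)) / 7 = 6297278025.93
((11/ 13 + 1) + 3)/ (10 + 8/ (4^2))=6/ 13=0.46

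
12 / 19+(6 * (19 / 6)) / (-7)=-277 / 133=-2.08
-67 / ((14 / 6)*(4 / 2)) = -201 / 14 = -14.36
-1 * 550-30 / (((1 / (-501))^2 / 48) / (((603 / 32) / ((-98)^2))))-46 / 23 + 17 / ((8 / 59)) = -13630018883 / 19208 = -709601.15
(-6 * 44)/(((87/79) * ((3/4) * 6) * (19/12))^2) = -35149312/8197227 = -4.29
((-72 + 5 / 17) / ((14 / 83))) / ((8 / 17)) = -101177 / 112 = -903.37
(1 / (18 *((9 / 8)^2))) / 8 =4 / 729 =0.01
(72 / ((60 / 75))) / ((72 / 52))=65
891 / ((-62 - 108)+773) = 99 / 67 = 1.48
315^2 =99225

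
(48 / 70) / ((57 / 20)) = 0.24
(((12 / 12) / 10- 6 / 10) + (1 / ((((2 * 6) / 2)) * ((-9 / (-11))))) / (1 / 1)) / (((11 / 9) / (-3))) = 8 / 11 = 0.73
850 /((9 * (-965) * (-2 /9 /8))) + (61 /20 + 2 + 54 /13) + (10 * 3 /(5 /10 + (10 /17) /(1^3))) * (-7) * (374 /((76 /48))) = -1607535007353 /35276540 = -45569.52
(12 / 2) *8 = 48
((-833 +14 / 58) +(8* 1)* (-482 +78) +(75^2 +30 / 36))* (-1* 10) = -1358135 / 87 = -15610.75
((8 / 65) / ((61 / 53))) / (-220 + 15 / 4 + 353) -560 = -1214557104 / 2168855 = -560.00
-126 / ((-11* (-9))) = -14 / 11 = -1.27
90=90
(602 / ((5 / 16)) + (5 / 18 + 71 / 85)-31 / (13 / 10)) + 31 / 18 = 421091 / 221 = 1905.39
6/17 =0.35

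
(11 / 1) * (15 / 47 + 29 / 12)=16973 / 564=30.09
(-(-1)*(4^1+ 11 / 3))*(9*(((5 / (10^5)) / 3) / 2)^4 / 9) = 23 / 622080000000000000000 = 0.00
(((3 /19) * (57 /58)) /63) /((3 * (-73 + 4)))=-1 /84042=-0.00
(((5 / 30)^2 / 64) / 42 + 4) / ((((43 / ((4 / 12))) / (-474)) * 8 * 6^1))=-30578767 / 99864576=-0.31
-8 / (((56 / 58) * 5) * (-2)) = 29 / 35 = 0.83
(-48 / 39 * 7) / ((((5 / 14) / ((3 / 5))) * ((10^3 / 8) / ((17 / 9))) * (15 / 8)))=-213248 / 1828125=-0.12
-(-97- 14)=111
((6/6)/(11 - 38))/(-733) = 1/19791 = 0.00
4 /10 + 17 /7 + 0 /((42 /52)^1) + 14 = 589 /35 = 16.83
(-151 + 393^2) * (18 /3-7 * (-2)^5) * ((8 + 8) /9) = 567816640 /9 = 63090737.78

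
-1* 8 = -8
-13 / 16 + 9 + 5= 211 / 16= 13.19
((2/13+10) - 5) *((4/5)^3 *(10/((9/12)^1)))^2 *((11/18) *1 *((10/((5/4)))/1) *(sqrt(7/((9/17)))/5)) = 772800512 *sqrt(119)/9871875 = 853.97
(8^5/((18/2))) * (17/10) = 278528/45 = 6189.51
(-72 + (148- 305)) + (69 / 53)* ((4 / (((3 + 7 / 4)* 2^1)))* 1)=-230051 / 1007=-228.45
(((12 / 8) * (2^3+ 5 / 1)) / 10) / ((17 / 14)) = 273 / 170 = 1.61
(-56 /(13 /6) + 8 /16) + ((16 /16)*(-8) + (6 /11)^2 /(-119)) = -12484869 /374374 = -33.35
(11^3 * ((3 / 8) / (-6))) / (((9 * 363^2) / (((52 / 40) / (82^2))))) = -13 / 958573440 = -0.00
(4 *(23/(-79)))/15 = -92/1185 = -0.08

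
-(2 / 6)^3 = -1 / 27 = -0.04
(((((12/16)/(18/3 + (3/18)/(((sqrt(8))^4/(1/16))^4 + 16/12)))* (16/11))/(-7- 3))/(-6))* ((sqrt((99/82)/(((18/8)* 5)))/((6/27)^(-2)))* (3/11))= 26388279066656* sqrt(4510)/132548655605304769875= 0.00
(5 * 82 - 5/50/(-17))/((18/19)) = 1324319/3060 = 432.78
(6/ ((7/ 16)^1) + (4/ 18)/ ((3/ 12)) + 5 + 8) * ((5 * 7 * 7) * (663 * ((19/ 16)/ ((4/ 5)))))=6655524.35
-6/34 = -3/17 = -0.18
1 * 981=981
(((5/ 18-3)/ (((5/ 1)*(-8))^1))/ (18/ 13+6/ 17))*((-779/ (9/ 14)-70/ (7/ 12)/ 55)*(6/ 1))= -650725439/ 2280960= -285.29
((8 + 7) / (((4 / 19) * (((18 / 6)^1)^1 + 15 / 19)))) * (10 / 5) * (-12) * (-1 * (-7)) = -12635 / 4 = -3158.75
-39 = -39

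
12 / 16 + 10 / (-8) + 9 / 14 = 0.14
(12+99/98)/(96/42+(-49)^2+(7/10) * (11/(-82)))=174250/32186749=0.01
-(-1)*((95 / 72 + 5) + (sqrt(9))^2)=1103 / 72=15.32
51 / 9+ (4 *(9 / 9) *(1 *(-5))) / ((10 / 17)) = -85 / 3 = -28.33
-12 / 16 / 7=-3 / 28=-0.11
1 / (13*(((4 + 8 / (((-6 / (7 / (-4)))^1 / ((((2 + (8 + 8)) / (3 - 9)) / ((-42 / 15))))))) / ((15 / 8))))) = 15 / 676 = 0.02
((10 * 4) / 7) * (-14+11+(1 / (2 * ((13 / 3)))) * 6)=-1200 / 91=-13.19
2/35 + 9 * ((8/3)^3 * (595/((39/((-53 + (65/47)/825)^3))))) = -29610570027899005717298/76394009416725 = -387603298.40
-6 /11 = -0.55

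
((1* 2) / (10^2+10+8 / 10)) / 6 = 5 / 1662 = 0.00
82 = 82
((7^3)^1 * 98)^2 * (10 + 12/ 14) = 12267496528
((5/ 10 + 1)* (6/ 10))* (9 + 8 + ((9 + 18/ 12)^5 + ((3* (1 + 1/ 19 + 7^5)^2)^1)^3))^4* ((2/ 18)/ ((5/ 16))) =705600656927559468002032469310280368570752207456749571368317180351177990027607799689594582334090406475854107350574916179918852973824586442357201/ 16052266372172502852292756366691532800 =43956450794434702199279350000000000000000000000000000000000000000000000000000000000000000000000000000000000.00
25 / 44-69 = -3011 / 44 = -68.43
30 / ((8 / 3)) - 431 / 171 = 5971 / 684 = 8.73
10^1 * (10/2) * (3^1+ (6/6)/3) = 500/3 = 166.67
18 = 18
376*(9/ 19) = 3384/ 19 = 178.11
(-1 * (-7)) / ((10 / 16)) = 56 / 5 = 11.20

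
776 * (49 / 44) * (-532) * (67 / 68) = -84707966 / 187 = -452983.78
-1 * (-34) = 34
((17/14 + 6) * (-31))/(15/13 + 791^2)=-0.00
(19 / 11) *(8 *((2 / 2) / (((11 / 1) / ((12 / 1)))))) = 1824 / 121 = 15.07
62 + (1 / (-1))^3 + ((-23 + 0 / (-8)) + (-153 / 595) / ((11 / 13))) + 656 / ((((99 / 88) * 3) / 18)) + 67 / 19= 77682866 / 21945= 3539.89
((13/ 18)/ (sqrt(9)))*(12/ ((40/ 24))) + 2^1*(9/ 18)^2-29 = -803/ 30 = -26.77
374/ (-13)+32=42/ 13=3.23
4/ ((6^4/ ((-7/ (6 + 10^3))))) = -7/ 325944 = -0.00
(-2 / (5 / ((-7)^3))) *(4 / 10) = 1372 / 25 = 54.88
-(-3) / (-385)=-3 / 385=-0.01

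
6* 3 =18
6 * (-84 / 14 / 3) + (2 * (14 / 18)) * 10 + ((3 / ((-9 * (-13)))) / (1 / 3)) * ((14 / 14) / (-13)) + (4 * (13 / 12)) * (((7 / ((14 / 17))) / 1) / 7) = 187633 / 21294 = 8.81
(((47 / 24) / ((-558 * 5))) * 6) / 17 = -47 / 189720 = -0.00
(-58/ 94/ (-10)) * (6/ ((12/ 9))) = 261/ 940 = 0.28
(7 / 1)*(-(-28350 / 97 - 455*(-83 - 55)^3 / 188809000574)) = 193135743475290 / 94404500287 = 2045.83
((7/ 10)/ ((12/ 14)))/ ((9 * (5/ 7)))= 343/ 2700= 0.13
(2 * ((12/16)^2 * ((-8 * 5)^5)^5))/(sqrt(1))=-12666373951979520000000000000000000000000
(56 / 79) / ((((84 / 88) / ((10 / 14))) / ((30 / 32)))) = 275 / 553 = 0.50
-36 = -36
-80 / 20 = -4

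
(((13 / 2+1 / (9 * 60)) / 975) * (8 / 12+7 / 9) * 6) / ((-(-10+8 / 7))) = 24577 / 3766500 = 0.01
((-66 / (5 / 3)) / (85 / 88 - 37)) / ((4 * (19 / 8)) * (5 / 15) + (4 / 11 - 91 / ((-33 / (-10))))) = -127776 / 2795765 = -0.05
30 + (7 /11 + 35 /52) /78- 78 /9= 21.35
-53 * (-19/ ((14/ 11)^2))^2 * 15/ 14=-4201893795/ 537824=-7812.77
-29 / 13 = -2.23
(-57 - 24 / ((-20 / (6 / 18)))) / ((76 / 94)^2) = -86.59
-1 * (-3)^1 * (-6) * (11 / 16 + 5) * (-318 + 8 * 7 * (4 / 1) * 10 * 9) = -8125299 / 4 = -2031324.75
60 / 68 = 15 / 17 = 0.88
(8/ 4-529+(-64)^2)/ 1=3569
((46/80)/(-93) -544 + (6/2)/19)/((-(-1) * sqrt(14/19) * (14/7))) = -316.78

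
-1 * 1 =-1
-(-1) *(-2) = -2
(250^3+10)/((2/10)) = 78125050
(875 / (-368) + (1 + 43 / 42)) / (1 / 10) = -13675 / 3864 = -3.54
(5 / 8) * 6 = 15 / 4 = 3.75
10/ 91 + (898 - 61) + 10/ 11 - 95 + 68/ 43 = 32049834/ 43043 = 744.60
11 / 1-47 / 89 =932 / 89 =10.47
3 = 3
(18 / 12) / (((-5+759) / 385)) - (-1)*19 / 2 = 15481 / 1508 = 10.27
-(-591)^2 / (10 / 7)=-2444967 / 10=-244496.70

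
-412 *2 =-824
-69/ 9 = -23/ 3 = -7.67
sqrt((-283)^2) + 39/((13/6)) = 301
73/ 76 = 0.96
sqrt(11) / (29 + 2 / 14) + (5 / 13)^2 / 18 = 25 / 3042 + 7 * sqrt(11) / 204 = 0.12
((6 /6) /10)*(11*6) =33 /5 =6.60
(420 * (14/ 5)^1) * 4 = 4704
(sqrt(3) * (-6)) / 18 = -sqrt(3) / 3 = -0.58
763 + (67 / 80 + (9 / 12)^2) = 3822 / 5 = 764.40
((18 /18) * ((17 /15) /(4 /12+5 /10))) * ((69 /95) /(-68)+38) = 245411 /4750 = 51.67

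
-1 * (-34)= 34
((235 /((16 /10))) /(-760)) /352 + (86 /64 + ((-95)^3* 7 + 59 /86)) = -110462127386937 /18405376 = -6001622.97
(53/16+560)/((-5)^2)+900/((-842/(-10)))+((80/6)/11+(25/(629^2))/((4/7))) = 75707576345869/2198656165200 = 34.43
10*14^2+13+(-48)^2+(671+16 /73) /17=5356756 /1241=4316.48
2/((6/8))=8/3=2.67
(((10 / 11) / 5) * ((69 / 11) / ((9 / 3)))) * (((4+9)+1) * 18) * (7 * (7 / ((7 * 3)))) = 27048 / 121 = 223.54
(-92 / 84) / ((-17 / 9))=69 / 119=0.58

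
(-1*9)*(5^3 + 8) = -1197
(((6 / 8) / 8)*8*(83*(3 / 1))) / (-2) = -747 / 8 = -93.38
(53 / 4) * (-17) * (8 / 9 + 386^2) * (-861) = 86689481641 / 3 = 28896493880.33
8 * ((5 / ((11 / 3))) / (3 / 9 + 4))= 360 / 143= 2.52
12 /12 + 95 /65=32 /13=2.46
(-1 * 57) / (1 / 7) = -399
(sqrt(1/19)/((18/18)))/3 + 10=sqrt(19)/57 + 10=10.08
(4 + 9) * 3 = 39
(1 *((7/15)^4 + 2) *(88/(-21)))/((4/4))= -9121288/1063125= -8.58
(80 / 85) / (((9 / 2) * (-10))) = -16 / 765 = -0.02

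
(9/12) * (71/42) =71/56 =1.27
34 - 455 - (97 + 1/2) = -1037/2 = -518.50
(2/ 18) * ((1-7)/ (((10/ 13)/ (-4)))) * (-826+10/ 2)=-42692/ 15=-2846.13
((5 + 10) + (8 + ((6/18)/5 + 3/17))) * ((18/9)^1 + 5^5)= 18533729/255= 72681.29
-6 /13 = -0.46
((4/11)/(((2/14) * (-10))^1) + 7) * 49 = 18179/55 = 330.53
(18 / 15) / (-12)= -1 / 10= -0.10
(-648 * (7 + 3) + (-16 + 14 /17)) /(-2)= 55209 /17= 3247.59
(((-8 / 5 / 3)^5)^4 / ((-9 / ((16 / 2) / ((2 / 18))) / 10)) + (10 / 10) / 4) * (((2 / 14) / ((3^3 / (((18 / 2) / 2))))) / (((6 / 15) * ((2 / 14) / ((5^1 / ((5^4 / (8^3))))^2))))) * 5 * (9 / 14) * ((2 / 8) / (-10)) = -68025699968305335676580864 / 484933273136615753173828125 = -0.14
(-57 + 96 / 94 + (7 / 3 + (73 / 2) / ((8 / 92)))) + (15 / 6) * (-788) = -904597 / 564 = -1603.90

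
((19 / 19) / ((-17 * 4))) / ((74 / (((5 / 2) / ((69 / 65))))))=-325 / 694416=-0.00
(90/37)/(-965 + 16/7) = -630/249343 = -0.00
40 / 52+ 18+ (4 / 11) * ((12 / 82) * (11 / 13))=10028 / 533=18.81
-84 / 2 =-42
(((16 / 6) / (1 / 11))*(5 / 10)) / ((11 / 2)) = 8 / 3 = 2.67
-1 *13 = -13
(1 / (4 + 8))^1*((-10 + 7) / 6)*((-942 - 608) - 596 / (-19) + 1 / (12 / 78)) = 57461 / 912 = 63.01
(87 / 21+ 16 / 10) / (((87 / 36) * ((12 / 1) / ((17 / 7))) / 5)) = 3417 / 1421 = 2.40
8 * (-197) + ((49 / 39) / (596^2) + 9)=-21708315359 / 13853424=-1567.00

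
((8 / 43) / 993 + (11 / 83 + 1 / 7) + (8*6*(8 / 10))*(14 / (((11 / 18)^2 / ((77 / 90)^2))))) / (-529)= -3268381530728 / 1640436868875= -1.99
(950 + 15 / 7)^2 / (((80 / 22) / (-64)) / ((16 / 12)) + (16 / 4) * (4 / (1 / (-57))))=-15636623200 / 15730911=-994.01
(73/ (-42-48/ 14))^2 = 261121/ 101124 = 2.58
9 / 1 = 9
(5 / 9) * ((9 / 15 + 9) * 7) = 112 / 3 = 37.33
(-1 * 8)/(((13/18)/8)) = -1152/13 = -88.62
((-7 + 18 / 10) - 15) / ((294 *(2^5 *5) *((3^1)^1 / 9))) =-101 / 78400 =-0.00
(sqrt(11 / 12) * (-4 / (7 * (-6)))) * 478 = 478 * sqrt(33) / 63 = 43.59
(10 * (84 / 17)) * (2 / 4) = 24.71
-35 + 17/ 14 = -473/ 14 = -33.79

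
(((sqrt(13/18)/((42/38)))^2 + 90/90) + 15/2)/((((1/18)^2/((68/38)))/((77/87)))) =53980168/11571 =4665.13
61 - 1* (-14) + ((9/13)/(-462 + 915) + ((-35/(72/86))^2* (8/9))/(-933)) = 195830065517/2670296382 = 73.34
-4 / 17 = -0.24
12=12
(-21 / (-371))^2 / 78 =3 / 73034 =0.00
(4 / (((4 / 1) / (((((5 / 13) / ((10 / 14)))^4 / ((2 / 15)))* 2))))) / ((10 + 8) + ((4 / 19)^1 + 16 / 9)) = 6158565 / 97621498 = 0.06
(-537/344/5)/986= -537/1695920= -0.00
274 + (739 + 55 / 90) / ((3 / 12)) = 29092 / 9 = 3232.44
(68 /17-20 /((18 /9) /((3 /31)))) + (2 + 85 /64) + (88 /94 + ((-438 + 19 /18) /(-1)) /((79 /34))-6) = 12553684451 /66299328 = 189.35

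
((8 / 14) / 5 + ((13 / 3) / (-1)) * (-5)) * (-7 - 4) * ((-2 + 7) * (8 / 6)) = -100628 / 63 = -1597.27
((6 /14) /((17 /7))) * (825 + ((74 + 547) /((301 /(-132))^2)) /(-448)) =6276620493 /43126076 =145.54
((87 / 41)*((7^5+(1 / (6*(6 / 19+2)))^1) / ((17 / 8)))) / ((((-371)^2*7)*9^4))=128674943 / 48466466733069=0.00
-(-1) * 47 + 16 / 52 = 47.31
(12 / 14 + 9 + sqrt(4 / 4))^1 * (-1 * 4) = -304 / 7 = -43.43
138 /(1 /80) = 11040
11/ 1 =11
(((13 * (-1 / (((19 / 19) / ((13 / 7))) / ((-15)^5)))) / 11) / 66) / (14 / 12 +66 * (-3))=-128334375 / 1000307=-128.29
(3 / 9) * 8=8 / 3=2.67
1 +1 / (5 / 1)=6 / 5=1.20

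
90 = 90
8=8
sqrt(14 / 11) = sqrt(154) / 11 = 1.13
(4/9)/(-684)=-1/1539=-0.00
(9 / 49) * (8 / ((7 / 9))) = 648 / 343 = 1.89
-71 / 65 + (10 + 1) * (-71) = -50836 / 65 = -782.09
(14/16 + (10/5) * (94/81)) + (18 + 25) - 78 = -20609/648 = -31.80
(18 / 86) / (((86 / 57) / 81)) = 41553 / 3698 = 11.24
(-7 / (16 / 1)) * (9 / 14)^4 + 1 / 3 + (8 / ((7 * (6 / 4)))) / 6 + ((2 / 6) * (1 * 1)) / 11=3615421 / 8692992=0.42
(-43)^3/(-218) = 79507/218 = 364.71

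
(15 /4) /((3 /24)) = 30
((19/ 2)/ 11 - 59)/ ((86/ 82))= -52439/ 946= -55.43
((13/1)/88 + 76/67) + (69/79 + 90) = 42924545/465784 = 92.16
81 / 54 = 3 / 2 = 1.50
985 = 985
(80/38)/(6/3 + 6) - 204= -3871/19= -203.74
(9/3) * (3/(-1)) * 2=-18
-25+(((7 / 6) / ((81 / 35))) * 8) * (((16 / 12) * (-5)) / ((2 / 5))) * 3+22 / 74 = -2035102 / 8991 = -226.35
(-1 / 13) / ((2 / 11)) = -0.42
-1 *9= -9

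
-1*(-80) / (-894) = -40 / 447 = -0.09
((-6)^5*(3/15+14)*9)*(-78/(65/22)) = 655890048/25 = 26235601.92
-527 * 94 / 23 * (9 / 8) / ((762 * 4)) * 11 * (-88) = 8991147 / 11684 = 769.53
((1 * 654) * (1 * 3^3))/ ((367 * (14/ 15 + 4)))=132435/ 13579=9.75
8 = 8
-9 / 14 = -0.64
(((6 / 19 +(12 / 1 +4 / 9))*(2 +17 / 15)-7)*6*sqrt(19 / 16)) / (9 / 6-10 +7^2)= 5.32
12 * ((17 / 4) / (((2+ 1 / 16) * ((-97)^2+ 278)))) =272 / 106557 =0.00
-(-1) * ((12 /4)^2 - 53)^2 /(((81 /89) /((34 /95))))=761.32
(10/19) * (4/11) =0.19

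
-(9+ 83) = -92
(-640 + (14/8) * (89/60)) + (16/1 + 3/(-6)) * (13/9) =-442811/720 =-615.02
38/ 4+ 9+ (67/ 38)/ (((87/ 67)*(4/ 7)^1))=276067/ 13224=20.88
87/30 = 29/10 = 2.90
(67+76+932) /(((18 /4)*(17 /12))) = 8600 /51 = 168.63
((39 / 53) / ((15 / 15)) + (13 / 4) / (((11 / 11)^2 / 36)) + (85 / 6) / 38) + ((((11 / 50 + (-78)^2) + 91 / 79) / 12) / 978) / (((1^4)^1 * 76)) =22055325562607 / 186726801600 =118.12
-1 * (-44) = 44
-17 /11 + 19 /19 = -0.55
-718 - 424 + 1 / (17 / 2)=-19412 / 17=-1141.88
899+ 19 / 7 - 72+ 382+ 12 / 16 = 33949 / 28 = 1212.46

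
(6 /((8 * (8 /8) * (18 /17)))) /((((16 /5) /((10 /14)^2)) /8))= 2125 /2352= 0.90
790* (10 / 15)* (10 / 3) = 15800 / 9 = 1755.56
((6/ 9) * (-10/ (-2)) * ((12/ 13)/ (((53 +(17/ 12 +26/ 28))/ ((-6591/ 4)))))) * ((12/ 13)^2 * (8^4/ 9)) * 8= -1321205760/ 4649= -284191.39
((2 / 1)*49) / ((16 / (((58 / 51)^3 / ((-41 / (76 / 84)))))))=-3243737 / 16316073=-0.20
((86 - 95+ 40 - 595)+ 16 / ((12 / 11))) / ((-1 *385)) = 1648 / 1155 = 1.43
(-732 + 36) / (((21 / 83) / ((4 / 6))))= -38512 / 21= -1833.90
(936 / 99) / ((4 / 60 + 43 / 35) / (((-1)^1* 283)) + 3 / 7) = 3090360 / 138589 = 22.30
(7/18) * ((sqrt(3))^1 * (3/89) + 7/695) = 49/12510 + 7 * sqrt(3)/534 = 0.03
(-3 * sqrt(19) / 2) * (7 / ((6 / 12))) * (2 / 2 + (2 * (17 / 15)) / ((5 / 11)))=-3143 * sqrt(19) / 25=-548.00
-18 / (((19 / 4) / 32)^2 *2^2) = -73728 / 361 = -204.23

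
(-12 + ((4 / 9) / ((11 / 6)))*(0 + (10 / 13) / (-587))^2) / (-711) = 23059934956 / 1366301193543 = 0.02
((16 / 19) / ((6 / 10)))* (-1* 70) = -5600 / 57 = -98.25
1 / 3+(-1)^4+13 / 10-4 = -41 / 30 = -1.37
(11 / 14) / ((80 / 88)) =121 / 140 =0.86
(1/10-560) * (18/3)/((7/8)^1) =-134376/35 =-3839.31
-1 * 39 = -39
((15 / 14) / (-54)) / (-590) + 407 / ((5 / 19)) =229948493 / 148680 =1546.60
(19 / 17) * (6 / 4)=57 / 34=1.68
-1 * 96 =-96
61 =61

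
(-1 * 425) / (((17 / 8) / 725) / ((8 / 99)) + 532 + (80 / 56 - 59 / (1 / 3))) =-138040000 / 115779781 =-1.19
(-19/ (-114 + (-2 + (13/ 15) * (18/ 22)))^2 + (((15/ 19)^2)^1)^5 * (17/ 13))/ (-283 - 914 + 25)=-194791538316996776725/ 1877986578845555039517058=-0.00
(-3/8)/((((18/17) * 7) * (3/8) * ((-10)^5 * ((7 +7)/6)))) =17/29400000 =0.00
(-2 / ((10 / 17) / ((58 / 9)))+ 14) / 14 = -178 / 315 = -0.57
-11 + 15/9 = -9.33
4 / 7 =0.57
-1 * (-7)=7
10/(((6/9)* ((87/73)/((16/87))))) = 5840/2523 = 2.31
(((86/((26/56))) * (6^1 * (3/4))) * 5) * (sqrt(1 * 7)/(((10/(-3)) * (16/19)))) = -154413 * sqrt(7)/104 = -3928.25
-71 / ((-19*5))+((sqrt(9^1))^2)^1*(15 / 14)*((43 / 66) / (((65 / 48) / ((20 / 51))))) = 4149407 / 1616615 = 2.57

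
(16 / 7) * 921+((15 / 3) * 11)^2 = 35911 / 7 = 5130.14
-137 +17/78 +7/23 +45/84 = -3414319/25116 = -135.94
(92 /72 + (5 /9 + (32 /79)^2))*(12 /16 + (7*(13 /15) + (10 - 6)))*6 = 9708391 /74892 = 129.63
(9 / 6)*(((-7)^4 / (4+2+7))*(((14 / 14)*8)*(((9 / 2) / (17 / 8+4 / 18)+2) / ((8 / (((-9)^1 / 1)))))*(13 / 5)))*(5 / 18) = -2384193 / 338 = -7053.83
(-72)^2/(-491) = -5184/491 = -10.56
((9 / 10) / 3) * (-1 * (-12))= 3.60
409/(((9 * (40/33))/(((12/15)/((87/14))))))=31493/6525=4.83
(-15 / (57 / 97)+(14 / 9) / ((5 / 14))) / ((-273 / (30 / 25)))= 36202 / 389025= 0.09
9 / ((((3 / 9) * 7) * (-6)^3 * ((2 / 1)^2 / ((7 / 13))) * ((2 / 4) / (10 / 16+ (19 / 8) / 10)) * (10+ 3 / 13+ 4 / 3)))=-207 / 577280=-0.00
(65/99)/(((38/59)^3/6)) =13349635/905388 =14.74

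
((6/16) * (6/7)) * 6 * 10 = 135/7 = 19.29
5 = 5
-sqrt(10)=-3.16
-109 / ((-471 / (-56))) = -6104 / 471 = -12.96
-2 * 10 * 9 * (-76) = 13680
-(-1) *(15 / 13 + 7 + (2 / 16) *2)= 437 / 52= 8.40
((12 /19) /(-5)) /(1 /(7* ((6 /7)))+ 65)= -0.00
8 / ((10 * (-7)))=-0.11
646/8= 323/4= 80.75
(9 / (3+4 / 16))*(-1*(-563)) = 20268 / 13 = 1559.08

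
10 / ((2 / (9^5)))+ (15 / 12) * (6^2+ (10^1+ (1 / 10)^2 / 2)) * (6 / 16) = 377941203 / 1280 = 295266.56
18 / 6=3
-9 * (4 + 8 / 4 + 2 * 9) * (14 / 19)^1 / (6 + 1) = -432 / 19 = -22.74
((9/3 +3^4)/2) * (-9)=-378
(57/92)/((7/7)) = 57/92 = 0.62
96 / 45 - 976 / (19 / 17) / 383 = -16016 / 109155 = -0.15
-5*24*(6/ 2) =-360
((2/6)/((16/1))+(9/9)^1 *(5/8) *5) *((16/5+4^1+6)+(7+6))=19781/240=82.42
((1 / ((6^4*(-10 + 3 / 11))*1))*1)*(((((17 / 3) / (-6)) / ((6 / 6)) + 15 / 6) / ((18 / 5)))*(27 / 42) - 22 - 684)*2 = 139733 / 1248048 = 0.11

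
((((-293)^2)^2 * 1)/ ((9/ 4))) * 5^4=18425127002500/ 9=2047236333611.11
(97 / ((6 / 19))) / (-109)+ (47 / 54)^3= -37050985 / 17163576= -2.16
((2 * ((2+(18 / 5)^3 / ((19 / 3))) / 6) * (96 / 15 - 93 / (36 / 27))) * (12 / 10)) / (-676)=14092841 / 40137500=0.35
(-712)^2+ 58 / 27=13687546 / 27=506946.15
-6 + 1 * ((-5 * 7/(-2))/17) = -4.97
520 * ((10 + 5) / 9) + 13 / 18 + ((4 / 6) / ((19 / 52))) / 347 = 102937133 / 118674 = 867.39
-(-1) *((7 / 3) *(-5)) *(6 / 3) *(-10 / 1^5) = 233.33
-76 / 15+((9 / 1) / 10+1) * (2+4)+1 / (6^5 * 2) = 98497 / 15552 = 6.33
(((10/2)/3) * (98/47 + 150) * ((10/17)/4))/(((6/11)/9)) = 491425/799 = 615.05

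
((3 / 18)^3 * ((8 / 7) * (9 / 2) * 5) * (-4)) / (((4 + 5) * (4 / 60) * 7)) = -50 / 441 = -0.11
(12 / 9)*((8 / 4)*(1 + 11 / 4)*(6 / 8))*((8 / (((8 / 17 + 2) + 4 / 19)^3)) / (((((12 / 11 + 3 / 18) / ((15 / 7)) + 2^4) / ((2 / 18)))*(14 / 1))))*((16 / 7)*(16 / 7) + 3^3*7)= 264582785807175 / 914507782854022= 0.29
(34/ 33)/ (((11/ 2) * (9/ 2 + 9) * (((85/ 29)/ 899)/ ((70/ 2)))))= 1459976/ 9801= 148.96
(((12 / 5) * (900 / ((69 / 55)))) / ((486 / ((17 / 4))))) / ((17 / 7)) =3850 / 621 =6.20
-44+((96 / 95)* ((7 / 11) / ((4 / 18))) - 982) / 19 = -1896786 / 19855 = -95.53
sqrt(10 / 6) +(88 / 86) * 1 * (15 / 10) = sqrt(15) / 3 +66 / 43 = 2.83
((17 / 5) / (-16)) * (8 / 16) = -17 / 160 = -0.11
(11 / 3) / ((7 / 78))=286 / 7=40.86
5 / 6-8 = -43 / 6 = -7.17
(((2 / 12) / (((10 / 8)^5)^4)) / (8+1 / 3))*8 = 4398046511104 / 2384185791015625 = 0.00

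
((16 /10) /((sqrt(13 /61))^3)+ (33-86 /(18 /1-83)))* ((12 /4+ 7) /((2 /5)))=2440* sqrt(793) /169+ 11155 /13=1264.65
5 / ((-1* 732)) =-0.01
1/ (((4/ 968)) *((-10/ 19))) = -2299/ 5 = -459.80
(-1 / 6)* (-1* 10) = 5 / 3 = 1.67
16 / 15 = 1.07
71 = 71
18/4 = 9/2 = 4.50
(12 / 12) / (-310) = -1 / 310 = -0.00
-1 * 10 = -10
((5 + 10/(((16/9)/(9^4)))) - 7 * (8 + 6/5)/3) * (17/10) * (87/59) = 2182362607/23600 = 92472.99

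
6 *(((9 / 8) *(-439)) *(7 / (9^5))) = -0.35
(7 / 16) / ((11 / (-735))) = -5145 / 176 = -29.23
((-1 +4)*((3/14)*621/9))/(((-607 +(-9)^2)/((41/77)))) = -25461/567028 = -0.04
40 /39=1.03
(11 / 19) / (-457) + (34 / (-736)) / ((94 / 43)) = -6727785 / 300362336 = -0.02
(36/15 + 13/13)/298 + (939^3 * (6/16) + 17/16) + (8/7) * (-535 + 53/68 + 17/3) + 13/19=25102979677178093/80853360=310475404.82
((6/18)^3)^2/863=1/629127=0.00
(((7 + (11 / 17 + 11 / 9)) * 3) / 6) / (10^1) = 1357 / 3060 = 0.44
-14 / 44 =-7 / 22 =-0.32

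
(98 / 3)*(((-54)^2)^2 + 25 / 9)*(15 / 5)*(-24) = -59997582736 / 3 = -19999194245.33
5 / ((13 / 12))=60 / 13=4.62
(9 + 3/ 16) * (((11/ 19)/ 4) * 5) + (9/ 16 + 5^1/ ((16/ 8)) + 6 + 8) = 28833/ 1216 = 23.71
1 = 1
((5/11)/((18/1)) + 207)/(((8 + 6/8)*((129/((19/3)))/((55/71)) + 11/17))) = 13240093/15076026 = 0.88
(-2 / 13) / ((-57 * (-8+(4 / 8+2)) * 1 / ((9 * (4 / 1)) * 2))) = -96 / 2717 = -0.04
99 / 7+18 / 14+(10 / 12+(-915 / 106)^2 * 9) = 162072619 / 235956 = 686.88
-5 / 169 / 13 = -5 / 2197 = -0.00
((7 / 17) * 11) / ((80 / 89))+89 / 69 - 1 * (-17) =2189177 / 93840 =23.33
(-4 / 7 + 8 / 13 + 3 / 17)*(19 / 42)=6479 / 64974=0.10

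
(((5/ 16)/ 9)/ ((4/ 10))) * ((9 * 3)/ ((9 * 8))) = 25/ 768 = 0.03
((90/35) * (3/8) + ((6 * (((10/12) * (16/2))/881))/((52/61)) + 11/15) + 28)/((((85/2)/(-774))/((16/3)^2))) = -1575349034752/102218025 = -15411.66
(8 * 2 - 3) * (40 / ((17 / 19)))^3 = 5706688000 / 4913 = 1161548.54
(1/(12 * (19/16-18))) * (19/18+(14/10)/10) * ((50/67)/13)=-8/23517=-0.00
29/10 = 2.90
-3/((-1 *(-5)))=-3/5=-0.60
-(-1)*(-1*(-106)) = 106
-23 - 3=-26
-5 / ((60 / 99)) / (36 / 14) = -77 / 24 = -3.21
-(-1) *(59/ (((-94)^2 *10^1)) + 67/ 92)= 1481387/ 2032280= 0.73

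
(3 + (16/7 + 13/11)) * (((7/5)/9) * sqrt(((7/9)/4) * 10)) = 83 * sqrt(70)/495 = 1.40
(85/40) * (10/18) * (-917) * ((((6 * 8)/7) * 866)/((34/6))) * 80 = -90756800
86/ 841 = 0.10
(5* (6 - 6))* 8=0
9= 9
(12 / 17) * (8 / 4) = 24 / 17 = 1.41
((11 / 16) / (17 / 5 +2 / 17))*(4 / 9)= 935 / 10764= 0.09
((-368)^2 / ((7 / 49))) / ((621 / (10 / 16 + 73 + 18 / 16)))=3080896 / 27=114107.26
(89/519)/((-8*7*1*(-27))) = 89/784728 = 0.00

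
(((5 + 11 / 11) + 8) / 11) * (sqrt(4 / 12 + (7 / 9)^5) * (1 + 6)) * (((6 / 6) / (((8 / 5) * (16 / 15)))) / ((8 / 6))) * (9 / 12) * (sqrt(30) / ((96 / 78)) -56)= -8575 * sqrt(36490) / 12672 + 79625 * sqrt(10947) / 811008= -118.99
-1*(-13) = 13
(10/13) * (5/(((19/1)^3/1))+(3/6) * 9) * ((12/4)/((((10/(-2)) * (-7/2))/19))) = 370446/32851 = 11.28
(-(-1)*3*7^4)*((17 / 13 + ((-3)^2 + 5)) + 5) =1901592 / 13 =146276.31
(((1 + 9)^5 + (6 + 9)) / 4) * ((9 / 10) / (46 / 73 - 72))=-13141971 / 41680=-315.31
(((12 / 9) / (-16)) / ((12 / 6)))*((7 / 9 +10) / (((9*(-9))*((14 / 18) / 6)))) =97 / 2268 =0.04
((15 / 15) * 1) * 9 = 9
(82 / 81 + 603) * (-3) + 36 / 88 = -1076107 / 594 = -1811.63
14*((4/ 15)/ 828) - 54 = -54.00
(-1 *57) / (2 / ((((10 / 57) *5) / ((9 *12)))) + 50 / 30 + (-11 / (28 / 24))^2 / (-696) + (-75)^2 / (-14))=6074775 / 16413272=0.37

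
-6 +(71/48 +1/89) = -19265/4272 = -4.51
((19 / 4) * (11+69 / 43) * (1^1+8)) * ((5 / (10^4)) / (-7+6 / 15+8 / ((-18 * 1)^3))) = -33782589 / 827732800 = -0.04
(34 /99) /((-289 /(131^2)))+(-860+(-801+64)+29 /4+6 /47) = -509415403 /316404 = -1610.02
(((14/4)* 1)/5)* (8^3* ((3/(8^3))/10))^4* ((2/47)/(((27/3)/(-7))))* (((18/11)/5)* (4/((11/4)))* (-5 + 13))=-63504/88859375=-0.00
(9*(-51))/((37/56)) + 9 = -25371/37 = -685.70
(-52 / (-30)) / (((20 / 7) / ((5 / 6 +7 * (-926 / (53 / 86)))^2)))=1017864641958619 / 15168600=67103400.57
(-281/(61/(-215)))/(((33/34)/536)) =546946.33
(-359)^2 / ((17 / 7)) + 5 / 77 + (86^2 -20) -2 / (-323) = 1503320586 / 24871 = 60444.72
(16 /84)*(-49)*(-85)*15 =11900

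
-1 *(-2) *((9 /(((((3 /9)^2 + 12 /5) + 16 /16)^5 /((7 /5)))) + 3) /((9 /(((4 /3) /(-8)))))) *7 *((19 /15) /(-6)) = 13199029444769 /79757301862080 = 0.17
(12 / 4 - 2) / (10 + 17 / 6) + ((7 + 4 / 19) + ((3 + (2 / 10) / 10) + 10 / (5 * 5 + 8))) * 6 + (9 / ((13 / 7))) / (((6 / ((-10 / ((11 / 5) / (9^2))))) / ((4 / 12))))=-17044168 / 475475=-35.85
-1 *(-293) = 293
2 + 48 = 50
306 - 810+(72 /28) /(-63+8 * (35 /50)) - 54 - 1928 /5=-9478912 /10045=-943.64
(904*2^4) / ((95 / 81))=1171584 / 95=12332.46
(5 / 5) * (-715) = -715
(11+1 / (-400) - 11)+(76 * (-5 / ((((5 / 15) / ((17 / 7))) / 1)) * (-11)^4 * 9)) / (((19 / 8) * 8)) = -19200625.72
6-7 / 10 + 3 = 83 / 10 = 8.30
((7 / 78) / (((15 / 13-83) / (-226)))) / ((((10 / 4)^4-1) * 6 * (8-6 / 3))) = 113 / 624834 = 0.00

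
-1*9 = -9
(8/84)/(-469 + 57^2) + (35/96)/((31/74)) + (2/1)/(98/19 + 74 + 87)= 960262951/1088281040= 0.88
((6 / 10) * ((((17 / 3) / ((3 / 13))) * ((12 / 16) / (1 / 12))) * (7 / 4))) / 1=232.05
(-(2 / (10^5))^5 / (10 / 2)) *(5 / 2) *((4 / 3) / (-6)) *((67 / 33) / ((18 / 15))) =67 / 111375000000000000000000000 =0.00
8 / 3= 2.67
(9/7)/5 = 9/35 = 0.26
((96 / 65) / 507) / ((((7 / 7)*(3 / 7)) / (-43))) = -9632 / 32955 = -0.29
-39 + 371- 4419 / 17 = 72.06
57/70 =0.81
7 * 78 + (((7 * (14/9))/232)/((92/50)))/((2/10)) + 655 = 57682949/48024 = 1201.13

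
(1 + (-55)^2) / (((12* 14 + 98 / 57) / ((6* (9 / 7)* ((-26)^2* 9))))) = 28333273176 / 33859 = 836801.83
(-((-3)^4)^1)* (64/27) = -192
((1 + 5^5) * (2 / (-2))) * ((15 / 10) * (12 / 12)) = -4689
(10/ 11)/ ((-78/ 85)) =-425/ 429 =-0.99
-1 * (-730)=730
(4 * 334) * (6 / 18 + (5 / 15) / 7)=10688 / 21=508.95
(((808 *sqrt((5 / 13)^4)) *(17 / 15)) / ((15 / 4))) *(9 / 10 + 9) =357.62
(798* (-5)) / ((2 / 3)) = -5985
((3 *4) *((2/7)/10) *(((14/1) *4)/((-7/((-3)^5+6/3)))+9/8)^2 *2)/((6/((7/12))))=238177489/960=248101.55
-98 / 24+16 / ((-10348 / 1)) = -126811 / 31044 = -4.08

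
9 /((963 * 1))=1 /107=0.01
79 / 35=2.26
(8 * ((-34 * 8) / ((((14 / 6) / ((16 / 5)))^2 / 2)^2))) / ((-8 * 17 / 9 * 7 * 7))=3057647616 / 73530625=41.58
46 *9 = 414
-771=-771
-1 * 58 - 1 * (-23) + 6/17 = -589/17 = -34.65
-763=-763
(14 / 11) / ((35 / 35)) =14 / 11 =1.27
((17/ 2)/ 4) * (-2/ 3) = -17/ 12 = -1.42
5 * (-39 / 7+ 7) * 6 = 42.86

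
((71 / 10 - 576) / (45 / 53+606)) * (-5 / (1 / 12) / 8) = 301517 / 42884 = 7.03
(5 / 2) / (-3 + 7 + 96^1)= 1 / 40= 0.02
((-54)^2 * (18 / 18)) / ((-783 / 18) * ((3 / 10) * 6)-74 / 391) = -11401560 / 306893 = -37.15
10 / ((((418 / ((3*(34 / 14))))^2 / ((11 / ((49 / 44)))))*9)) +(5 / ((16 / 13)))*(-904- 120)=-3605722870 / 866761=-4160.00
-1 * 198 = -198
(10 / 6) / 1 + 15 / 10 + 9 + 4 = 97 / 6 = 16.17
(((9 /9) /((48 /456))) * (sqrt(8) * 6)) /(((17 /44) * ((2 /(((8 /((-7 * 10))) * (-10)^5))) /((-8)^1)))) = -1605120000 * sqrt(2) /119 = -19075482.97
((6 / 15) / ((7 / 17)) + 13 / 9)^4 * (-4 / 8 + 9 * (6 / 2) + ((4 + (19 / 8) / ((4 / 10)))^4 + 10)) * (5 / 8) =8606161919100611081 / 41295442083840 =208404.64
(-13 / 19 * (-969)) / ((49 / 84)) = 7956 / 7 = 1136.57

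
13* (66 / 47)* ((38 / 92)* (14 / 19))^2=42042 / 24863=1.69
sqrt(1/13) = sqrt(13)/13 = 0.28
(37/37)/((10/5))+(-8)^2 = 129/2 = 64.50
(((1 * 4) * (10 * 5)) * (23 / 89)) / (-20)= -230 / 89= -2.58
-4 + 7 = 3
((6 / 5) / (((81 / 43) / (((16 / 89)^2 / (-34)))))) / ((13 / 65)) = -11008 / 3635739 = -0.00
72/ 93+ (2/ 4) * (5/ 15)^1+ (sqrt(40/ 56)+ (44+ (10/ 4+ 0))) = sqrt(35)/ 7+ 4412/ 93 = 48.29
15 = 15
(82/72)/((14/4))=41/126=0.33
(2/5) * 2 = 4/5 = 0.80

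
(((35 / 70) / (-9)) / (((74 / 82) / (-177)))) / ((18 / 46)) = 55637 / 1998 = 27.85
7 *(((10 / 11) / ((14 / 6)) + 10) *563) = 450400 / 11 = 40945.45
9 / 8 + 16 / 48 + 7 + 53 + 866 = 22259 / 24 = 927.46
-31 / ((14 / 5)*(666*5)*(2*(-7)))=31 / 130536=0.00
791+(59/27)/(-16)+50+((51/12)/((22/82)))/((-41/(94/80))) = 39936257/47520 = 840.41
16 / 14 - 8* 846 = -47368 / 7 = -6766.86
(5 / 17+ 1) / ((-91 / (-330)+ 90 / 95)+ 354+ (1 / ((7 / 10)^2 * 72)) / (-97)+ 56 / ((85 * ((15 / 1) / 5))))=983443230 / 270112584947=0.00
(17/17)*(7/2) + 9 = 25/2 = 12.50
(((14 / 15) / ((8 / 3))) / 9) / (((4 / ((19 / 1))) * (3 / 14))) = 931 / 1080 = 0.86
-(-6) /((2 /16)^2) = 384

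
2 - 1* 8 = -6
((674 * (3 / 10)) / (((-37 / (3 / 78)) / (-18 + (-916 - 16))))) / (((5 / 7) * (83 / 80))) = 10757040 / 39923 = 269.44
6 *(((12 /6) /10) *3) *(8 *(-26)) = -3744 /5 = -748.80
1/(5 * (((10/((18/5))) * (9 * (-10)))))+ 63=78749/1250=63.00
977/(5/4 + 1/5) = 19540/29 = 673.79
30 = 30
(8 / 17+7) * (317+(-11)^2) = 55626 / 17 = 3272.12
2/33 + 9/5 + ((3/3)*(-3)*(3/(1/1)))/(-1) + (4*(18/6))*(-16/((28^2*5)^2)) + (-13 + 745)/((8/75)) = 54459697991/7923300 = 6873.36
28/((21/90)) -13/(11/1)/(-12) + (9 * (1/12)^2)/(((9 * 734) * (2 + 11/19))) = 6842028185/56970144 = 120.10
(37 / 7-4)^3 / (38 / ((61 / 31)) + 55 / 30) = 266814 / 2654477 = 0.10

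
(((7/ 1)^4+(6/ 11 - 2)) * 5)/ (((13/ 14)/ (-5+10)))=9238250/ 143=64603.15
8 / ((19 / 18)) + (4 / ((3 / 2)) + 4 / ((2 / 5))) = 1154 / 57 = 20.25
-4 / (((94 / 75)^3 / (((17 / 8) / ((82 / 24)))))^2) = -462922119140625 / 1159671101955136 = -0.40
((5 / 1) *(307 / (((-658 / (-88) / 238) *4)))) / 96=287045 / 2256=127.24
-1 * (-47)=47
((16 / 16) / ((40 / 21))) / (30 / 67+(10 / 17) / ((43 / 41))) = 1028517 / 1976000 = 0.52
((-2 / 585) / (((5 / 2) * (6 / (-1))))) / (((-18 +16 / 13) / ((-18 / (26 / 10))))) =2 / 21255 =0.00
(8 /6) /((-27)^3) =-4 /59049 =-0.00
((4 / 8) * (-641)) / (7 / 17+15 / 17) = -247.66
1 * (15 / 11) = 1.36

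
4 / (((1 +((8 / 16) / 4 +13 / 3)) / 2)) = 192 / 131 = 1.47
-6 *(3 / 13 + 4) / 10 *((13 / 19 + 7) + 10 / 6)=-451 / 19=-23.74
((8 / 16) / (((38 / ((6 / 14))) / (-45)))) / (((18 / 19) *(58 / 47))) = -705 / 3248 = -0.22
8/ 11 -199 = -2181/ 11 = -198.27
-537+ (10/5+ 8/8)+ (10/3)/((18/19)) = -14323/27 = -530.48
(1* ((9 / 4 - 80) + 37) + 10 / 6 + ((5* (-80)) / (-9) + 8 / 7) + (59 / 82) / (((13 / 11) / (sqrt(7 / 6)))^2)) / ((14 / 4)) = 6203032 / 3055689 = 2.03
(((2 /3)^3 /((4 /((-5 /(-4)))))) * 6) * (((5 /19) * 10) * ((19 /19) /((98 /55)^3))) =20796875 /80471916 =0.26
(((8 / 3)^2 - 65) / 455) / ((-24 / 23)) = 11983 / 98280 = 0.12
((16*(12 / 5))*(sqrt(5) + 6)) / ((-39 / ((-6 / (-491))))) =-2304 / 31915 - 384*sqrt(5) / 31915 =-0.10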